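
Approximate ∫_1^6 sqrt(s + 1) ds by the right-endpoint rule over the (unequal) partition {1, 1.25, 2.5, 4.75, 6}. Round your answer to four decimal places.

Subinterval widths: 0.25, 1.25, 2.25, 1.25.
Right endpoints: 1.25, 2.5, 4.75, 6.
f(1.25) ≈ 1.5000, f(2.5) ≈ 1.8708, f(4.75) ≈ 2.3979, f(6) ≈ 2.6458.
Sum = Σ Δs_i · f(s_i).
Sum ≈ 11.4160.

11.4160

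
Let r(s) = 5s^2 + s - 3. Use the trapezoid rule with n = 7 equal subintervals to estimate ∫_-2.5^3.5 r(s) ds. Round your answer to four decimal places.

86.1735

Δs = (3.5 − (-2.5))/7 = 6/7.
r(-2.5) = 25.75, r(-23/14) = 1735/196, r(-11/14) = -137/196, r(1/14) = -569/196, r(13/14) = 439/196, r(25/14) = 2887/196, r(37/14) = 6775/196, r(3.5) = 61.75.
T_7 = (Δs/2)·[r(s_0) + 2r(s_1) + ... + 2r(s_{6}) + r(s_7)].
Sum ≈ 86.1735.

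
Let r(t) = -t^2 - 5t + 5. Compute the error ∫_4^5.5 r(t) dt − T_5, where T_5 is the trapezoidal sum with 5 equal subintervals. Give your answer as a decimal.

Exact integral: ∫_4^5.5 r(t) dt = -62.25.
T_5 = -62.2725.
Error = -62.25 − (-62.2725) = 0.0225.

0.0225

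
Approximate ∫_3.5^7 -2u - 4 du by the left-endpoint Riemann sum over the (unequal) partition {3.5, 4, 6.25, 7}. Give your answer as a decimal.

Subinterval widths: 0.5, 2.25, 0.75.
Left endpoints: 3.5, 4, 6.25.
f(3.5) = -11, f(4) = -12, f(6.25) = -16.5.
Sum = Σ Δu_i · f(u_i).
Sum = -44.875.

-44.875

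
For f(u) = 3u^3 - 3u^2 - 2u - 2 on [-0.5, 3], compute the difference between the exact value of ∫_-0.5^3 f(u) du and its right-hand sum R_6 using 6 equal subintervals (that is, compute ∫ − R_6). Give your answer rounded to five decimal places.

Exact integral: ∫_-0.5^3 f(u) du = 17.828125.
R_6 ≈ 33.5021701.
Error ≈ 17.828125 − 33.5021701 ≈ -15.67405.

-15.67405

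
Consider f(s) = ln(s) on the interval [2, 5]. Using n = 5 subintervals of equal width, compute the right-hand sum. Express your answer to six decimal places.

3.926823

Δs = (5 − 2)/5 = 0.6.
Right endpoints: 2.6, 3.2, 3.8, 4.4, 5.
f(2.6) ≈ 0.955511, f(3.2) ≈ 1.163151, f(3.8) ≈ 1.335001, f(4.4) ≈ 1.481605, f(5) ≈ 1.609438.
Sum = Δs · [f(2.6) + f(3.2) + f(3.8) + f(4.4) + f(5)].
Sum ≈ 3.926823.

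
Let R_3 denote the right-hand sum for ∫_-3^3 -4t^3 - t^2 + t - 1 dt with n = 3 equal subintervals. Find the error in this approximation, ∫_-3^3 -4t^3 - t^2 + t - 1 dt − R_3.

Exact integral: ∫_-3^3 f(t) dt = -24.
R_3 = -238.
Error = -24 − (-238) = 214.

214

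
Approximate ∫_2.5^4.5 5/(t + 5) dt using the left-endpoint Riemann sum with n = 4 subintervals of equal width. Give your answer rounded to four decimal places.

Δt = (4.5 − 2.5)/4 = 0.5.
Left endpoints: 2.5, 3, 3.5, 4.
f(2.5) = 2/3, f(3) = 0.625, f(3.5) = 10/17, f(4) = 5/9.
Sum = Δt · [f(2.5) + f(3) + f(3.5) + f(4)].
Sum ≈ 1.2177.

1.2177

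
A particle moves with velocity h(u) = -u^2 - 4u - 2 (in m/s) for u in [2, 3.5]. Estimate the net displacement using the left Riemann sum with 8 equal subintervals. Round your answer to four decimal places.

-29.7979

Δu = (3.5 − 2)/8 = 0.1875.
Left endpoints: 2, 2.1875, 2.375, 2.5625, 2.75, 2.9375, 3.125, 3.3125.
h(2) = -14, h(2.1875) = -15.53515625, h(2.375) = -17.140625, h(2.5625) = -18.81640625, h(2.75) = -20.5625, h(2.9375) = -22.37890625, h(3.125) = -24.265625, h(3.3125) = -26.22265625.
Sum = Δu · [h(2) + h(2.1875) + h(2.375) + ...].
Sum ≈ -29.7979.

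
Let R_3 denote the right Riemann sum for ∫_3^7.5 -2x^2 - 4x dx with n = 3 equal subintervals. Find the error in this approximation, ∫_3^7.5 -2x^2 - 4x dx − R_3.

87.75

Exact integral: ∫_3^7.5 f(x) dx = -357.75.
R_3 = -445.5.
Error = -357.75 − (-445.5) = 87.75.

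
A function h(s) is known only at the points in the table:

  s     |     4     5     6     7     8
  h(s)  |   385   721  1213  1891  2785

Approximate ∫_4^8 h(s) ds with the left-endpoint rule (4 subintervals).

4210

Δs = 1.
Sum = 1·[385 + 721 + 1213 + 1891] = 4210.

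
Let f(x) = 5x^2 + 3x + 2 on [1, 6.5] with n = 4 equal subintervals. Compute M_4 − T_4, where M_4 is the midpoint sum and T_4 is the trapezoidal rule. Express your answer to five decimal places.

M_4 ≈ 524.5839844.
T_4 = 537.58203125.
M_4 − T_4 ≈ -12.99805.

-12.99805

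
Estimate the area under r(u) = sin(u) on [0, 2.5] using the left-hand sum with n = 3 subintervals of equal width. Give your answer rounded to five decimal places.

Δu = (2.5 − 0)/3 = 5/6.
Left endpoints: 0, 5/6, 5/3.
r(0) ≈ 0.00000, r(5/6) ≈ 0.74018, r(5/3) ≈ 0.99541.
Sum = Δu · [r(0) + r(5/6) + r(5/3)].
Sum ≈ 1.44632.

1.44632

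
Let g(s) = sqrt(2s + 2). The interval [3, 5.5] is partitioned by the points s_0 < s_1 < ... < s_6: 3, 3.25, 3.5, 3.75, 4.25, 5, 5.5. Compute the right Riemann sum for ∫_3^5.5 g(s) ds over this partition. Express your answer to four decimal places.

8.2705

Subinterval widths: 0.25, 0.25, 0.25, 0.5, 0.75, 0.5.
Right endpoints: 3.25, 3.5, 3.75, 4.25, 5, 5.5.
g(3.25) ≈ 2.9155, g(3.5) ≈ 3.0000, g(3.75) ≈ 3.0822, g(4.25) ≈ 3.2404, g(5) ≈ 3.4641, g(5.5) ≈ 3.6056.
Sum = Σ Δs_i · g(s_i).
Sum ≈ 8.2705.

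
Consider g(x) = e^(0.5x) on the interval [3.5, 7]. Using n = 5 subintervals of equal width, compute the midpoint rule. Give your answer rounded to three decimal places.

Δx = (7 − 3.5)/5 = 0.7.
Midpoints: 3.85, 4.55, 5.25, 5.95, 6.65.
g(3.85) ≈ 6.855, g(4.55) ≈ 9.728, g(5.25) ≈ 13.805, g(5.95) ≈ 19.590, g(6.65) ≈ 27.799.
Sum = Δx · [g(3.85) + g(4.55) + g(5.25) + g(5.95) + g(6.65)].
Sum ≈ 54.443.

54.443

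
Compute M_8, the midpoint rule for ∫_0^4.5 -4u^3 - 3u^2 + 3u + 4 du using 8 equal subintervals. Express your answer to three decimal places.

-449.253

Δu = (4.5 − 0)/8 = 0.5625.
Midpoints: 0.28125, 0.84375, 1.40625, 1.96875, 2.53125, 3.09375, 3.65625, 4.21875.
f(0.28125) = 37007/8192, f(0.84375) = 16325/8192, f(1.40625) = -72397/8192, f(1.96875) = -264151/8192, f(2.53125) = -593929/8192, f(3.09375) = -1096723/8192, f(3.65625) = -1807525/8192, f(4.21875) = -2761327/8192.
Sum = Δu · [f(0.28125) + f(0.84375) + f(1.40625) + ...].
Sum ≈ -449.253.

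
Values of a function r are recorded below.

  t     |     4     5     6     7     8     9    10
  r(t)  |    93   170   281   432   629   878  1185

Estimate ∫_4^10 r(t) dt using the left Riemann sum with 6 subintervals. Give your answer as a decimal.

Δt = 1.
Sum = 1·[93 + 170 + 281 + 432 + 629 + 878] = 2483.

2483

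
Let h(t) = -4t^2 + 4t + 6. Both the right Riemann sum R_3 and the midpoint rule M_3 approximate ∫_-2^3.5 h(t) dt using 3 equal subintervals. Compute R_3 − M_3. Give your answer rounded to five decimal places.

R_3 ≈ -40.7407407.
M_3 ≈ -12.1712963.
R_3 − M_3 ≈ -28.56944.

-28.56944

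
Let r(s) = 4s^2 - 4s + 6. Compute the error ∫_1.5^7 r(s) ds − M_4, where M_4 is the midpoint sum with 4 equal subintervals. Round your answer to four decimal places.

Exact integral: ∫_1.5^7 r(s) ds ≈ 392.333333.
M_4 = 388.8671875.
Error ≈ 392.333333 − 388.8671875 ≈ 3.4661.

3.4661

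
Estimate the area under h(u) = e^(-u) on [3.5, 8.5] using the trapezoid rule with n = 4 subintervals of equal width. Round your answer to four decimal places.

0.0338

Δu = (8.5 − 3.5)/4 = 1.25.
h(3.5) ≈ 0.0302, h(4.75) ≈ 0.0087, h(6) ≈ 0.0025, h(7.25) ≈ 0.0007, h(8.5) ≈ 0.0002.
T_4 = (Δu/2)·[h(u_0) + 2h(u_1) + 2h(u_2) + 2h(u_3) + h(u_4)].
Sum ≈ 0.0338.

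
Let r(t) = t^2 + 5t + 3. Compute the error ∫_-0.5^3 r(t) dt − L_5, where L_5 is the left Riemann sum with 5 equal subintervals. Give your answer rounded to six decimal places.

Exact integral: ∫_-0.5^3 r(t) dt ≈ 41.41666667.
L_5 = 32.515.
Error ≈ 41.41666667 − 32.515 ≈ 8.901667.

8.901667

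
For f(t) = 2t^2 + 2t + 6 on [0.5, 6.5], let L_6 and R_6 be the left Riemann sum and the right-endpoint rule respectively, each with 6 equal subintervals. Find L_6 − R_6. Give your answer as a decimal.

L_6 = 215.
R_6 = 311.
L_6 − R_6 = -96.

-96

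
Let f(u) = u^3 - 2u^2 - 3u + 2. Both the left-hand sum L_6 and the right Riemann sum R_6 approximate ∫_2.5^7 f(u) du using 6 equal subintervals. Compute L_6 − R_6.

L_6 = 236.63671875.
R_6 = 407.91796875.
L_6 − R_6 = -171.28125.

-171.28125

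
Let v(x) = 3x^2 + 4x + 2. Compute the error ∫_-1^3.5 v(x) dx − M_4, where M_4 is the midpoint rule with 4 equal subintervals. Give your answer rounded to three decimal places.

1.424

Exact integral: ∫_-1^3.5 v(x) dx = 75.375.
M_4 ≈ 73.95117.
Error ≈ 75.375 − 73.95117 ≈ 1.424.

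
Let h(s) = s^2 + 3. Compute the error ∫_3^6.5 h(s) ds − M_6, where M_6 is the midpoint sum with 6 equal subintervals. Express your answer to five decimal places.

Exact integral: ∫_3^6.5 h(s) ds ≈ 93.0416667.
M_6 ≈ 92.9424190.
Error ≈ 93.0416667 − 92.9424190 ≈ 0.09925.

0.09925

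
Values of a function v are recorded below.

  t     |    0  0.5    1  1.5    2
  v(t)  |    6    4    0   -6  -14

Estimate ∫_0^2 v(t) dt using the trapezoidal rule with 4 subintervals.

-3

Δt = 0.5.
T_4 = (0.5/2)·[6 + 2·4 + 2·0 + 2·(-6) + (-14)] = -3.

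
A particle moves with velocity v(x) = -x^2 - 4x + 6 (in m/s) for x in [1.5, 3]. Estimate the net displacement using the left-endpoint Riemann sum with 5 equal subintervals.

-10.485

Δx = (3 − 1.5)/5 = 0.3.
Left endpoints: 1.5, 1.8, 2.1, 2.4, 2.7.
v(1.5) = -2.25, v(1.8) = -4.44, v(2.1) = -6.81, v(2.4) = -9.36, v(2.7) = -12.09.
Sum = Δx · [v(1.5) + v(1.8) + v(2.1) + v(2.4) + v(2.7)].
Sum = -10.485.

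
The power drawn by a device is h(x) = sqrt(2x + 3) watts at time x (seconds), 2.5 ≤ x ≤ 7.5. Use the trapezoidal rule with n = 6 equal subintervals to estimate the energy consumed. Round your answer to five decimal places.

17.90656

Δx = (7.5 − 2.5)/6 = 5/6.
h(2.5) ≈ 2.82843, h(10/3) ≈ 3.10913, h(25/6) ≈ 3.36650, h(5) ≈ 3.60555, h(35/6) ≈ 3.82971, h(20/3) ≈ 4.04145, h(7.5) ≈ 4.24264.
T_6 = (Δx/2)·[h(x_0) + 2h(x_1) + ... + 2h(x_{5}) + h(x_6)].
Sum ≈ 17.90656.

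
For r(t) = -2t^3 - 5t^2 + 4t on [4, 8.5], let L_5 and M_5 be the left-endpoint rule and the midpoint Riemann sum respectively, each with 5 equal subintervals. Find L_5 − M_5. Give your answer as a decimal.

574.846875

L_5 = -2698.65.
M_5 = -3273.496875.
L_5 − M_5 = 574.846875.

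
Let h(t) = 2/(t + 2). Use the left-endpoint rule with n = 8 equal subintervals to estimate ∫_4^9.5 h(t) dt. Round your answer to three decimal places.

1.358

Δt = (9.5 − 4)/8 = 0.6875.
Left endpoints: 4, 4.6875, 5.375, 6.0625, 6.75, 7.4375, 8.125, 8.8125.
h(4) = 1/3, h(4.6875) = 32/107, h(5.375) = 16/59, h(6.0625) = 32/129, h(6.75) = 8/35, h(7.4375) = 32/151, h(8.125) = 16/81, h(8.8125) = 32/173.
Sum = Δt · [h(4) + h(4.6875) + h(5.375) + ...].
Sum ≈ 1.358.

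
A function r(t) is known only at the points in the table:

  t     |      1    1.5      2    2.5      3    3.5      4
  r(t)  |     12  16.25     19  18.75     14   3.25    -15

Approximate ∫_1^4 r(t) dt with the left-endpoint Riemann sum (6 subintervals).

Δt = 0.5.
Sum = 0.5·[12 + 16.25 + 19 + 18.75 + 14 + 3.25] = 41.625.

41.625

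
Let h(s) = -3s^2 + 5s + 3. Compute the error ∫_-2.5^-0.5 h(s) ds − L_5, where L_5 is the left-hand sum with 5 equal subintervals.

5.76

Exact integral: ∫_-2.5^-0.5 h(s) ds = -24.5.
L_5 = -30.26.
Error = -24.5 − (-30.26) = 5.76.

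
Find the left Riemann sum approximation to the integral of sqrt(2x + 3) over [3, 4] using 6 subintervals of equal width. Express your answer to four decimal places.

Δx = (4 − 3)/6 = 1/6.
Left endpoints: 3, 19/6, 10/3, 3.5, 11/3, 23/6.
f(3) ≈ 3.0000, f(19/6) ≈ 3.0551, f(10/3) ≈ 3.1091, f(3.5) ≈ 3.1623, f(11/3) ≈ 3.2146, f(23/6) ≈ 3.2660.
Sum = Δx · [f(3) + f(19/6) + f(10/3) + ...].
Sum ≈ 3.1345.

3.1345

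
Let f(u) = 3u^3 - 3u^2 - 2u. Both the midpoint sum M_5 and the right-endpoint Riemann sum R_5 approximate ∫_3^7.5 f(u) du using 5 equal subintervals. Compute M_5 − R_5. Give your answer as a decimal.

-505.5665625

M_5 = 1856.7309375.
R_5 = 2362.2975.
M_5 − R_5 = -505.5665625.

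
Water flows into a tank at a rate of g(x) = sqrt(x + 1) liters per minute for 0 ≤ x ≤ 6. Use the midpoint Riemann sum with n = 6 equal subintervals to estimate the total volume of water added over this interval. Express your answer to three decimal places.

11.693

Δx = (6 − 0)/6 = 1.
Midpoints: 0.5, 1.5, 2.5, 3.5, 4.5, 5.5.
g(0.5) ≈ 1.225, g(1.5) ≈ 1.581, g(2.5) ≈ 1.871, g(3.5) ≈ 2.121, g(4.5) ≈ 2.345, g(5.5) ≈ 2.550.
Sum = Δx · [g(0.5) + g(1.5) + g(2.5) + ...].
Sum ≈ 11.693.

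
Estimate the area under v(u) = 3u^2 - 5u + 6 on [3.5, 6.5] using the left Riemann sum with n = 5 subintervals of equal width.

152.79

Δu = (6.5 − 3.5)/5 = 0.6.
Left endpoints: 3.5, 4.1, 4.7, 5.3, 5.9.
v(3.5) = 25.25, v(4.1) = 35.93, v(4.7) = 48.77, v(5.3) = 63.77, v(5.9) = 80.93.
Sum = Δu · [v(3.5) + v(4.1) + v(4.7) + v(5.3) + v(5.9)].
Sum = 152.79.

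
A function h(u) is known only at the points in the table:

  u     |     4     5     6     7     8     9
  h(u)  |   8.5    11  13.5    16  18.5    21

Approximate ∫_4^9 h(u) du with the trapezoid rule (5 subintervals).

Δu = 1.
T_5 = (1/2)·[8.5 + 2·11 + 2·13.5 + 2·16 + 2·18.5 + 21] = 73.75.

73.75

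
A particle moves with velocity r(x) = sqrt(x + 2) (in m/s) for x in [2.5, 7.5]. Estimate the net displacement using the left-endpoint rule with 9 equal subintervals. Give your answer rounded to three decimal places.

Δx = (7.5 − 2.5)/9 = 5/9.
Left endpoints: 2.5, 55/18, 65/18, 25/6, 85/18, 95/18, 35/6, 115/18, 125/18.
r(2.5) ≈ 2.121, r(55/18) ≈ 2.248, r(65/18) ≈ 2.369, r(25/6) ≈ 2.483, r(85/18) ≈ 2.593, r(95/18) ≈ 2.698, r(35/6) ≈ 2.799, r(115/18) ≈ 2.896, r(125/18) ≈ 2.991.
Sum = Δx · [r(2.5) + r(55/18) + r(65/18) + ...].
Sum ≈ 12.888.

12.888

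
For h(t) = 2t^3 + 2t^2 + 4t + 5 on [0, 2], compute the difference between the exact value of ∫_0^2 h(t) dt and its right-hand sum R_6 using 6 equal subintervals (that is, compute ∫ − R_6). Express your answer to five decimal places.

Exact integral: ∫_0^2 h(t) dt ≈ 31.3333333.
R_6 ≈ 36.9629630.
Error ≈ 31.3333333 − 36.9629630 ≈ -5.62963.

-5.62963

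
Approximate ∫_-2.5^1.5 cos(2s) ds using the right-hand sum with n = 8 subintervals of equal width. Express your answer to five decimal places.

-0.69266

Δs = (1.5 − (-2.5))/8 = 0.5.
Right endpoints: -2, -1.5, -1, -0.5, 0, 0.5, 1, 1.5.
f(-2) ≈ -0.65364, f(-1.5) ≈ -0.98999, f(-1) ≈ -0.41615, f(-0.5) ≈ 0.54030, f(0) ≈ 1.00000, f(0.5) ≈ 0.54030, f(1) ≈ -0.41615, f(1.5) ≈ -0.98999.
Sum = Δs · [f(-2) + f(-1.5) + f(-1) + ...].
Sum ≈ -0.69266.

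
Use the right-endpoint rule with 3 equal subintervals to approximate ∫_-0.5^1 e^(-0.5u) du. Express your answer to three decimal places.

Δu = (1 − (-0.5))/3 = 0.5.
Right endpoints: 0, 0.5, 1.
f(0) ≈ 1.000, f(0.5) ≈ 0.779, f(1) ≈ 0.607.
Sum = Δu · [f(0) + f(0.5) + f(1)].
Sum ≈ 1.193.

1.193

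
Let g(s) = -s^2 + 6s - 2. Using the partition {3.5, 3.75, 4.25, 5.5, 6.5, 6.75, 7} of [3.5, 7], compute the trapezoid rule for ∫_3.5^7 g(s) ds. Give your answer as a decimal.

Subinterval widths: 0.25, 0.5, 1.25, 1, 0.25, 0.25.
g(3.5) = 6.75, g(3.75) = 6.4375, g(4.25) = 5.4375, g(5.5) = 0.75, g(6.5) = -5.25, g(6.75) = -7.0625, g(7) = -9.
On each subinterval the trapezoid contributes (Δs_i/2)·[g(s_{i-1}) + g(s_i)].
Sum = 2.6875.

2.6875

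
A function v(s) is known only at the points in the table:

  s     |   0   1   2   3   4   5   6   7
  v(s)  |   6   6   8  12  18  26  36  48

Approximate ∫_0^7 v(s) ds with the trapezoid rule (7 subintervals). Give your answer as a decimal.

133

Δs = 1.
T_7 = (1/2)·[6 + 2·6 + 2·8 + 2·12 + 2·18 + 2·26 + 2·36 + 48] = 133.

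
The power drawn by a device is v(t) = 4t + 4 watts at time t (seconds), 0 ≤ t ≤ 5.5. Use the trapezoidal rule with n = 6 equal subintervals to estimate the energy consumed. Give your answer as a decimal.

Δt = (5.5 − 0)/6 = 11/12.
v(0) = 4, v(11/12) = 23/3, v(11/6) = 34/3, v(2.75) = 15, v(11/3) = 56/3, v(55/12) = 67/3, v(5.5) = 26.
T_6 = (Δt/2)·[v(t_0) + 2v(t_1) + ... + 2v(t_{5}) + v(t_6)].
Sum = 82.5.

82.5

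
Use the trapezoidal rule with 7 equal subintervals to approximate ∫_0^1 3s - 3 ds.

Δs = (1 − 0)/7 = 1/7.
f(0) = -3, f(1/7) = -18/7, f(2/7) = -15/7, f(3/7) = -12/7, f(4/7) = -9/7, f(5/7) = -6/7, f(6/7) = -3/7, f(1) = 0.
T_7 = (Δs/2)·[f(s_0) + 2f(s_1) + ... + 2f(s_{6}) + f(s_7)].
Sum = -1.5.

-1.5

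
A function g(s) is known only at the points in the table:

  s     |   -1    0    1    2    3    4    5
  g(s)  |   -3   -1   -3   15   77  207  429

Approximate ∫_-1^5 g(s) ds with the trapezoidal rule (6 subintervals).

Δs = 1.
T_6 = (1/2)·[(-3) + 2·(-1) + 2·(-3) + 2·15 + 2·77 + 2·207 + 429] = 508.

508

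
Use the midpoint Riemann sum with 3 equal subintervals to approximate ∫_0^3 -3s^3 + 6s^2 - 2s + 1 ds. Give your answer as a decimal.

Δs = (3 − 0)/3 = 1.
Midpoints: 0.5, 1.5, 2.5.
f(0.5) = 1.125, f(1.5) = 1.375, f(2.5) = -13.375.
Sum = Δs · [f(0.5) + f(1.5) + f(2.5)].
Sum = -10.875.

-10.875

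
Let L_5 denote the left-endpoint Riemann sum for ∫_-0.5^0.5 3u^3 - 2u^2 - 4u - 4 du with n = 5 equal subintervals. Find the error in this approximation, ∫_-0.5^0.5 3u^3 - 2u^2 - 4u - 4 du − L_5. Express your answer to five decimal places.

-0.31167

Exact integral: ∫_-0.5^0.5 f(u) du ≈ -4.1666667.
L_5 = -3.855.
Error ≈ -4.1666667 − (-3.855) ≈ -0.31167.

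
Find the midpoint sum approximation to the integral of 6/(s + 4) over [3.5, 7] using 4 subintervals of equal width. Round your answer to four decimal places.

2.2961

Δs = (7 − 3.5)/4 = 0.875.
Midpoints: 3.9375, 4.8125, 5.6875, 6.5625.
f(3.9375) = 96/127, f(4.8125) = 32/47, f(5.6875) = 96/155, f(6.5625) = 96/169.
Sum = Δs · [f(3.9375) + f(4.8125) + f(5.6875) + f(6.5625)].
Sum ≈ 2.2961.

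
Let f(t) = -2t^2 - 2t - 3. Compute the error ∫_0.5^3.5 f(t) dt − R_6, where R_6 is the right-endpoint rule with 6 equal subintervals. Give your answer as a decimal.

7.75

Exact integral: ∫_0.5^3.5 f(t) dt = -49.5.
R_6 = -57.25.
Error = -49.5 − (-57.25) = 7.75.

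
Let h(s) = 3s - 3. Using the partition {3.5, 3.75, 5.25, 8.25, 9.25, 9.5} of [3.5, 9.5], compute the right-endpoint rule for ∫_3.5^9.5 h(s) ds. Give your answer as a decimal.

Subinterval widths: 0.25, 1.5, 3, 1, 0.25.
Right endpoints: 3.75, 5.25, 8.25, 9.25, 9.5.
h(3.75) = 8.25, h(5.25) = 12.75, h(8.25) = 21.75, h(9.25) = 24.75, h(9.5) = 25.5.
Sum = Σ Δs_i · h(s_i).
Sum = 117.5625.

117.5625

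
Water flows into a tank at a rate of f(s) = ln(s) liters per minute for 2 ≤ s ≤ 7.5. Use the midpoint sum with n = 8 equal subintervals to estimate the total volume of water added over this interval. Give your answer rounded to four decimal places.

8.2326

Δs = (7.5 − 2)/8 = 0.6875.
Midpoints: 2.34375, 3.03125, 3.71875, 4.40625, 5.09375, 5.78125, 6.46875, 7.15625.
f(2.34375) ≈ 0.8518, f(3.03125) ≈ 1.1090, f(3.71875) ≈ 1.3134, f(4.40625) ≈ 1.4830, f(5.09375) ≈ 1.6280, f(5.78125) ≈ 1.7546, f(6.46875) ≈ 1.8670, f(7.15625) ≈ 1.9680.
Sum = Δs · [f(2.34375) + f(3.03125) + f(3.71875) + ...].
Sum ≈ 8.2326.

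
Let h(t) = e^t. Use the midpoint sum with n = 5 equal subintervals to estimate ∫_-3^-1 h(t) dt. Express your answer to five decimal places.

Δt = (-1 − (-3))/5 = 0.4.
Midpoints: -2.8, -2.4, -2, -1.6, -1.2.
h(-2.8) ≈ 0.06081, h(-2.4) ≈ 0.09072, h(-2) ≈ 0.13534, h(-1.6) ≈ 0.20190, h(-1.2) ≈ 0.30119.
Sum = Δt · [h(-2.8) + h(-2.4) + h(-2) + h(-1.6) + h(-1.2)].
Sum ≈ 0.31598.

0.31598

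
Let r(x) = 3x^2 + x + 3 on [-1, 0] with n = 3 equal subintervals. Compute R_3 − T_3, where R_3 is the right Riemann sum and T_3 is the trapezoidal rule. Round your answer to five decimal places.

-0.33333

R_3 ≈ 3.2222222.
T_3 ≈ 3.5555556.
R_3 − T_3 ≈ -0.33333.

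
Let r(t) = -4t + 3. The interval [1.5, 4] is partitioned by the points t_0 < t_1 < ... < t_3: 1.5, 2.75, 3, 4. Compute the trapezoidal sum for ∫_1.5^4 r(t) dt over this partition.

-20

Subinterval widths: 1.25, 0.25, 1.
r(1.5) = -3, r(2.75) = -8, r(3) = -9, r(4) = -13.
On each subinterval the trapezoid contributes (Δt_i/2)·[r(t_{i-1}) + r(t_i)].
Sum = -20.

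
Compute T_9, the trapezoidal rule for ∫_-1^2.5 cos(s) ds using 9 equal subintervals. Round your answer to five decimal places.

Δs = (2.5 − (-1))/9 = 7/18.
f(-1) ≈ 0.54030, f(-11/18) ≈ 0.81901, f(-2/9) ≈ 0.97541, f(1/6) ≈ 0.98614, f(5/9) ≈ 0.84961, f(17/18) ≈ 0.58619, f(4/3) ≈ 0.23524, f(31/18) ≈ -0.15085, f(19/9) ≈ -0.51441, f(2.5) ≈ -0.80114.
T_9 = (Δs/2)·[f(s_0) + 2f(s_1) + ... + 2f(s_{8}) + f(s_9)].
Sum ≈ 1.42175.

1.42175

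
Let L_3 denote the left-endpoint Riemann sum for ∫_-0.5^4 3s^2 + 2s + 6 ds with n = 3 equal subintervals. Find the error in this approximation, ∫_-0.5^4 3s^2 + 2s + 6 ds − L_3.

Exact integral: ∫_-0.5^4 f(s) ds = 106.875.
L_3 = 69.75.
Error = 106.875 − 69.75 = 37.125.

37.125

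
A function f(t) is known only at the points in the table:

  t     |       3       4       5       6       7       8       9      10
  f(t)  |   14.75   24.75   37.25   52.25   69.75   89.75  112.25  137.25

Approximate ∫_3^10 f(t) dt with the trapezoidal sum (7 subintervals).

Δt = 1.
T_7 = (1/2)·[14.75 + 2·24.75 + 2·37.25 + 2·52.25 + 2·69.75 + 2·89.75 + 2·112.25 + 137.25] = 462.

462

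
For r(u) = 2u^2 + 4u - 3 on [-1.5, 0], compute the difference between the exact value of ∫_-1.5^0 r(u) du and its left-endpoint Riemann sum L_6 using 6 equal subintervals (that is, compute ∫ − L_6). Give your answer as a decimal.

0.15625

Exact integral: ∫_-1.5^0 r(u) du = -6.75.
L_6 = -6.90625.
Error = -6.75 − (-6.90625) = 0.15625.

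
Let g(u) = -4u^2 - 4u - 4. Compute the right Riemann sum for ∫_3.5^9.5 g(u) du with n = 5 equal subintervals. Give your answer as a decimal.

-1473.36

Δu = (9.5 − 3.5)/5 = 1.2.
Right endpoints: 4.7, 5.9, 7.1, 8.3, 9.5.
g(4.7) = -111.16, g(5.9) = -166.84, g(7.1) = -234.04, g(8.3) = -312.76, g(9.5) = -403.
Sum = Δu · [g(4.7) + g(5.9) + g(7.1) + g(8.3) + g(9.5)].
Sum = -1473.36.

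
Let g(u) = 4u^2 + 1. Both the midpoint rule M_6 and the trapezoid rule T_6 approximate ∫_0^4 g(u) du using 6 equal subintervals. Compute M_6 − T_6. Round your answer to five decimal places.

M_6 ≈ 88.7407407.
T_6 ≈ 90.5185185.
M_6 − T_6 ≈ -1.77778.

-1.77778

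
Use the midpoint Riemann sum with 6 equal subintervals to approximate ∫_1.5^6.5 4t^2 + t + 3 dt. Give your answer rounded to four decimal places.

395.5093

Δt = (6.5 − 1.5)/6 = 5/6.
Midpoints: 23/12, 2.75, 43/12, 53/12, 5.25, 73/12.
f(23/12) = 353/18, f(2.75) = 36, f(43/12) = 1043/18, f(53/12) = 769/9, f(5.25) = 118.5, f(73/12) = 1414/9.
Sum = Δt · [f(23/12) + f(2.75) + f(43/12) + ...].
Sum ≈ 395.5093.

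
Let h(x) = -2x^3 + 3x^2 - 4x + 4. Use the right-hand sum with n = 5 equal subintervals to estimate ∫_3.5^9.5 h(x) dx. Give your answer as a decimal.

-4218.24

Δx = (9.5 − 3.5)/5 = 1.2.
Right endpoints: 4.7, 5.9, 7.1, 8.3, 9.5.
h(4.7) = -156.176, h(5.9) = -325.928, h(7.1) = -588.992, h(8.3) = -966.104, h(9.5) = -1478.
Sum = Δx · [h(4.7) + h(5.9) + h(7.1) + h(8.3) + h(9.5)].
Sum = -4218.24.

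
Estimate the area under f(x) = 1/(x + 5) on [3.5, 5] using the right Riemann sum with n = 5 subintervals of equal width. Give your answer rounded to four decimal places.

0.1599

Δx = (5 − 3.5)/5 = 0.3.
Right endpoints: 3.8, 4.1, 4.4, 4.7, 5.
f(3.8) = 5/44, f(4.1) = 10/91, f(4.4) = 5/47, f(4.7) = 10/97, f(5) = 0.1.
Sum = Δx · [f(3.8) + f(4.1) + f(4.4) + f(4.7) + f(5)].
Sum ≈ 0.1599.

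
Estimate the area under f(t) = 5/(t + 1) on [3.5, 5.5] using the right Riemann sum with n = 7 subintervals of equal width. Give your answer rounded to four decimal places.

Δt = (5.5 − 3.5)/7 = 2/7.
Right endpoints: 53/14, 57/14, 61/14, 65/14, 69/14, 73/14, 5.5.
f(53/14) = 70/67, f(57/14) = 70/71, f(61/14) = 14/15, f(65/14) = 70/79, f(69/14) = 70/83, f(73/14) = 70/87, f(5.5) = 10/13.
Sum = Δt · [f(53/14) + f(57/14) + f(61/14) + ...].
Sum ≈ 1.7907.

1.7907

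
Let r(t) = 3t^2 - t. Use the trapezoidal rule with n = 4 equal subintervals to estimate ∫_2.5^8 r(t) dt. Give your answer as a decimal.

472.69921875

Δt = (8 − 2.5)/4 = 1.375.
r(2.5) = 16.25, r(3.875) = 41.171875, r(5.25) = 77.4375, r(6.625) = 125.046875, r(8) = 184.
T_4 = (Δt/2)·[r(t_0) + 2r(t_1) + 2r(t_2) + 2r(t_3) + r(t_4)].
Sum = 472.69921875.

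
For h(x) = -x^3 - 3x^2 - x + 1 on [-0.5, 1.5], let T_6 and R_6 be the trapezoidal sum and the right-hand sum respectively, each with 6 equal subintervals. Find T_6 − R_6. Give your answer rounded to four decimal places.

T_6 ≈ -3.916667.
R_6 ≈ -5.833333.
T_6 − R_6 ≈ 1.9167.

1.9167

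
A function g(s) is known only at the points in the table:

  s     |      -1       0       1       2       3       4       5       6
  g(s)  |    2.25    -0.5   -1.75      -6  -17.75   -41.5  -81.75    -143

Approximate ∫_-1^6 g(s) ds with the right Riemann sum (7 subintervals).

Δs = 1.
Sum = 1·[(-0.5) + (-1.75) + (-6) + (-17.75) + (-41.5) + (-81.75) + (-143)] = -292.25.

-292.25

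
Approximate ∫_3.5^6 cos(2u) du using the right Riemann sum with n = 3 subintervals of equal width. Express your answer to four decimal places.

-0.4143

Δu = (6 − 3.5)/3 = 5/6.
Right endpoints: 13/3, 31/6, 6.
f(13/3) ≈ -0.7261, f(31/6) ≈ -0.6149, f(6) ≈ 0.8439.
Sum = Δu · [f(13/3) + f(31/6) + f(6)].
Sum ≈ -0.4143.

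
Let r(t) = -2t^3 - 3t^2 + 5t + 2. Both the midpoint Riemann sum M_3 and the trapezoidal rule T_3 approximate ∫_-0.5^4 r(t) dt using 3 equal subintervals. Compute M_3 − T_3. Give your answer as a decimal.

34.171875

M_3 = -132.328125.
T_3 = -166.5.
M_3 − T_3 = 34.171875.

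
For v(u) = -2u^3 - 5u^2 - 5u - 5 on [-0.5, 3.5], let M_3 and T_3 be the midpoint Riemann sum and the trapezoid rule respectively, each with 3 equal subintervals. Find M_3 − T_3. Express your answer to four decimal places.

24.8889

M_3 ≈ -188.370370.
T_3 ≈ -213.259259.
M_3 − T_3 ≈ 24.8889.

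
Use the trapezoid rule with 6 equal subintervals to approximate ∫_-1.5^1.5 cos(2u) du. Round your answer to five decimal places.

Δu = (1.5 − (-1.5))/6 = 0.5.
f(-1.5) ≈ -0.98999, f(-1) ≈ -0.41615, f(-0.5) ≈ 0.54030, f(0) ≈ 1.00000, f(0.5) ≈ 0.54030, f(1) ≈ -0.41615, f(1.5) ≈ -0.98999.
T_6 = (Δu/2)·[f(u_0) + 2f(u_1) + ... + 2f(u_{5}) + f(u_6)].
Sum ≈ 0.12916.

0.12916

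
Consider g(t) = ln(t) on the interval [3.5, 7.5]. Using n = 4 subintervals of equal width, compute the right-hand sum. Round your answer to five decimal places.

7.09553

Δt = (7.5 − 3.5)/4 = 1.
Right endpoints: 4.5, 5.5, 6.5, 7.5.
g(4.5) ≈ 1.50408, g(5.5) ≈ 1.70475, g(6.5) ≈ 1.87180, g(7.5) ≈ 2.01490.
Sum = Δt · [g(4.5) + g(5.5) + g(6.5) + g(7.5)].
Sum ≈ 7.09553.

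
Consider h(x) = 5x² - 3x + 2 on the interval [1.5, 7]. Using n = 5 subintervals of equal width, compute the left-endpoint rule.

Δx = (7 − 1.5)/5 = 1.1.
Left endpoints: 1.5, 2.6, 3.7, 4.8, 5.9.
h(1.5) = 8.75, h(2.6) = 28, h(3.7) = 59.35, h(4.8) = 102.8, h(5.9) = 158.35.
Sum = Δx · [h(1.5) + h(2.6) + h(3.7) + h(4.8) + h(5.9)].
Sum = 392.975.

392.975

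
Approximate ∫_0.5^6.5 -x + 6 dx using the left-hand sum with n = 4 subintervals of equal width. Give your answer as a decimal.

Δx = (6.5 − 0.5)/4 = 1.5.
Left endpoints: 0.5, 2, 3.5, 5.
f(0.5) = 5.5, f(2) = 4, f(3.5) = 2.5, f(5) = 1.
Sum = Δx · [f(0.5) + f(2) + f(3.5) + f(5)].
Sum = 19.5.

19.5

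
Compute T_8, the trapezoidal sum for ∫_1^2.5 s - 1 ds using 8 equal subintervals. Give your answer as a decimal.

Δs = (2.5 − 1)/8 = 0.1875.
f(1) = 0, f(1.1875) = 0.1875, f(1.375) = 0.375, f(1.5625) = 0.5625, f(1.75) = 0.75, f(1.9375) = 0.9375, f(2.125) = 1.125, f(2.3125) = 1.3125, f(2.5) = 1.5.
T_8 = (Δs/2)·[f(s_0) + 2f(s_1) + ... + 2f(s_{7}) + f(s_8)].
Sum = 1.125.

1.125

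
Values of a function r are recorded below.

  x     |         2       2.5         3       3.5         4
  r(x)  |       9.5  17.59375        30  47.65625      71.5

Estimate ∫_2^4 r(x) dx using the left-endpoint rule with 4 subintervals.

Δx = 0.5.
Sum = 0.5·[9.5 + 17.59375 + 30 + 47.65625] = 52.375.

52.375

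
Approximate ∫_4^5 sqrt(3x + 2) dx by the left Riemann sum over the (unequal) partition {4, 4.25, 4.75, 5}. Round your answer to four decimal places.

3.8635

Subinterval widths: 0.25, 0.5, 0.25.
Left endpoints: 4, 4.25, 4.75.
f(4) ≈ 3.7417, f(4.25) ≈ 3.8406, f(4.75) ≈ 4.0311.
Sum = Σ Δx_i · f(x_i).
Sum ≈ 3.8635.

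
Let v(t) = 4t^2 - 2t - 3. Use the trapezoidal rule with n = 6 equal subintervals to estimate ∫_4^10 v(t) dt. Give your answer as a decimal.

Δt = (10 − 4)/6 = 1.
v(4) = 53, v(5) = 87, v(6) = 129, v(7) = 179, v(8) = 237, v(9) = 303, v(10) = 377.
T_6 = (Δt/2)·[v(t_0) + 2v(t_1) + ... + 2v(t_{5}) + v(t_6)].
Sum = 1150.

1150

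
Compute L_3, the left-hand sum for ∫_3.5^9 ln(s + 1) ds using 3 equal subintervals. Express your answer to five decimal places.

9.99160

Δs = (9 − 3.5)/3 = 11/6.
Left endpoints: 3.5, 16/3, 43/6.
f(3.5) ≈ 1.50408, f(16/3) ≈ 1.84583, f(43/6) ≈ 2.10006.
Sum = Δs · [f(3.5) + f(16/3) + f(43/6)].
Sum ≈ 9.99160.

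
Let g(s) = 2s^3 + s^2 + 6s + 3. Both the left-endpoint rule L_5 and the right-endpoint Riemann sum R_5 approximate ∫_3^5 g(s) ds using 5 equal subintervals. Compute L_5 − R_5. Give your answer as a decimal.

-89.6

L_5 = 315.2.
R_5 = 404.8.
L_5 − R_5 = -89.6.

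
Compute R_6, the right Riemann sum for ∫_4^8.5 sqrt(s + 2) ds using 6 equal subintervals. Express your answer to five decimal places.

13.17888

Δs = (8.5 − 4)/6 = 0.75.
Right endpoints: 4.75, 5.5, 6.25, 7, 7.75, 8.5.
f(4.75) ≈ 2.59808, f(5.5) ≈ 2.73861, f(6.25) ≈ 2.87228, f(7) ≈ 3.00000, f(7.75) ≈ 3.12250, f(8.5) ≈ 3.24037.
Sum = Δs · [f(4.75) + f(5.5) + f(6.25) + ...].
Sum ≈ 13.17888.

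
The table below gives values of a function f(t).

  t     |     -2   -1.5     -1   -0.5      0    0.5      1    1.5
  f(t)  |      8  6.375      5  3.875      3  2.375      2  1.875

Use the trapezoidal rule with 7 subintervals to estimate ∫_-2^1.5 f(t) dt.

Δt = 0.5.
T_7 = (0.5/2)·[8 + 2·6.375 + 2·5 + 2·3.875 + 2·3 + 2·2.375 + 2·2 + 1.875] = 13.78125.

13.78125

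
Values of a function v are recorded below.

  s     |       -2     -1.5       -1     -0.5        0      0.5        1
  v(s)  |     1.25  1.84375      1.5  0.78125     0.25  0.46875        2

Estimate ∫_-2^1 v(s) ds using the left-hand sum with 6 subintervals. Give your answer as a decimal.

Δs = 0.5.
Sum = 0.5·[1.25 + 1.84375 + 1.5 + 0.78125 + 0.25 + 0.46875] = 3.046875.

3.046875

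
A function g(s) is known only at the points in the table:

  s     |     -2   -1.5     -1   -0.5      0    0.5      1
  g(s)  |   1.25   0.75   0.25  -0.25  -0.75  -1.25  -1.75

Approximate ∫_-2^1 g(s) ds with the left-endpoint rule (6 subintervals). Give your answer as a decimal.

Δs = 0.5.
Sum = 0.5·[1.25 + 0.75 + 0.25 + (-0.25) + (-0.75) + (-1.25)] = 0.

0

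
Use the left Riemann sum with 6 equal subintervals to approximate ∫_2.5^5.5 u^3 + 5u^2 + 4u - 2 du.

443.6875

Δu = (5.5 − 2.5)/6 = 0.5.
Left endpoints: 2.5, 3, 3.5, 4, 4.5, 5.
f(2.5) = 54.875, f(3) = 82, f(3.5) = 116.125, f(4) = 158, f(4.5) = 208.375, f(5) = 268.
Sum = Δu · [f(2.5) + f(3) + f(3.5) + ...].
Sum = 443.6875.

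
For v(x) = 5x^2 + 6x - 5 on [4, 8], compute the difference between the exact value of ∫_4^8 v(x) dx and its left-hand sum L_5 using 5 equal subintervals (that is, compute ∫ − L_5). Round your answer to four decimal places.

103.4667

Exact integral: ∫_4^8 v(x) dx ≈ 870.666667.
L_5 = 767.2.
Error ≈ 870.666667 − 767.2 ≈ 103.4667.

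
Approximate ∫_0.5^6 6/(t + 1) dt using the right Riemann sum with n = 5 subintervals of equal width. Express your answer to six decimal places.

7.758747

Δt = (6 − 0.5)/5 = 1.1.
Right endpoints: 1.6, 2.7, 3.8, 4.9, 6.
f(1.6) = 30/13, f(2.7) = 60/37, f(3.8) = 1.25, f(4.9) = 60/59, f(6) = 6/7.
Sum = Δt · [f(1.6) + f(2.7) + f(3.8) + f(4.9) + f(6)].
Sum ≈ 7.758747.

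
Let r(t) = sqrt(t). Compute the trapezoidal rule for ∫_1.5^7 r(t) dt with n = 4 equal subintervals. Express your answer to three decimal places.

11.088

Δt = (7 − 1.5)/4 = 1.375.
r(1.5) ≈ 1.225, r(2.875) ≈ 1.696, r(4.25) ≈ 2.062, r(5.625) ≈ 2.372, r(7) ≈ 2.646.
T_4 = (Δt/2)·[r(t_0) + 2r(t_1) + 2r(t_2) + 2r(t_3) + r(t_4)].
Sum ≈ 11.088.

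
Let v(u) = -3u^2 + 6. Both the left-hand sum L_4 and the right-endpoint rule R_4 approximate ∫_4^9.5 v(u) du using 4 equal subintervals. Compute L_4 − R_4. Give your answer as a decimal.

306.28125

L_4 = -612.43359375.
R_4 = -918.71484375.
L_4 − R_4 = 306.28125.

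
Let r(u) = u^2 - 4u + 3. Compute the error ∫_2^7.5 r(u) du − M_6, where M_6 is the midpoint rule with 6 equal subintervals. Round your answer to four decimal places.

Exact integral: ∫_2^7.5 r(u) du ≈ 49.958333.
M_6 ≈ 49.573206.
Error ≈ 49.958333 − 49.573206 ≈ 0.3851.

0.3851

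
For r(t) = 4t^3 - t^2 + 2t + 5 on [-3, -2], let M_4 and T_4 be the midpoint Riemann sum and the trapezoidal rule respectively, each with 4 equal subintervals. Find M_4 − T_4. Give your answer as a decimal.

0.484375

M_4 = -71.171875.
T_4 = -71.65625.
M_4 − T_4 = 0.484375.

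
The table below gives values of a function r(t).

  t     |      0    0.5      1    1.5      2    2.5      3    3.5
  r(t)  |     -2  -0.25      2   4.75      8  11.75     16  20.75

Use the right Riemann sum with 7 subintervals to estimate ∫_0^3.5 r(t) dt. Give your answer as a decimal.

Δt = 0.5.
Sum = 0.5·[(-0.25) + 2 + 4.75 + 8 + 11.75 + 16 + 20.75] = 31.5.

31.5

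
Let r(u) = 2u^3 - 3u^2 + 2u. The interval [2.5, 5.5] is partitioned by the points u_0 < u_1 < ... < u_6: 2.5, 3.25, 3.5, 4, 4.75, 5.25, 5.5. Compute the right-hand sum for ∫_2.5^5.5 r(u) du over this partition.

379.578125

Subinterval widths: 0.75, 0.25, 0.5, 0.75, 0.5, 0.25.
Right endpoints: 3.25, 3.5, 4, 4.75, 5.25, 5.5.
r(3.25) = 43.46875, r(3.5) = 56, r(4) = 88, r(4.75) = 156.15625, r(5.25) = 217.21875, r(5.5) = 253.
Sum = Σ Δu_i · r(u_i).
Sum = 379.578125.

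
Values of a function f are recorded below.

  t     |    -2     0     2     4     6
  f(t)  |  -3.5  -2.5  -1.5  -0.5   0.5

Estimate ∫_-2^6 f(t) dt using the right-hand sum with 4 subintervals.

Δt = 2.
Sum = 2·[(-2.5) + (-1.5) + (-0.5) + 0.5] = -8.

-8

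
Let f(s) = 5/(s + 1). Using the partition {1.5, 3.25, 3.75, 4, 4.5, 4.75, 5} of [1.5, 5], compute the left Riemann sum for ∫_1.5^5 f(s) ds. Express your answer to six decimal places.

Subinterval widths: 1.75, 0.5, 0.25, 0.5, 0.25, 0.25.
Left endpoints: 1.5, 3.25, 3.75, 4, 4.5, 4.75.
f(1.5) = 2, f(3.25) = 20/17, f(3.75) = 20/19, f(4) = 1, f(4.5) = 10/11, f(4.75) = 20/23.
Sum = Σ Δs_i · f(s_i).
Sum ≈ 5.296057.

5.296057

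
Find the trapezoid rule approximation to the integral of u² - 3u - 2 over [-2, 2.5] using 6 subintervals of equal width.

Δu = (2.5 − (-2))/6 = 0.75.
f(-2) = 8, f(-1.25) = 3.3125, f(-0.5) = -0.25, f(0.25) = -2.6875, f(1) = -4, f(1.75) = -4.1875, f(2.5) = -3.25.
T_6 = (Δu/2)·[f(u_0) + 2f(u_1) + ... + 2f(u_{5}) + f(u_6)].
Sum = -4.078125.

-4.078125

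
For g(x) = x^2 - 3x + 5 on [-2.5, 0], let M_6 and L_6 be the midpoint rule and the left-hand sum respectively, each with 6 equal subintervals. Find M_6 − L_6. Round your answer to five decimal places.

-2.97309

M_6 ≈ 27.0471644.
L_6 ≈ 30.0202546.
M_6 − L_6 ≈ -2.97309.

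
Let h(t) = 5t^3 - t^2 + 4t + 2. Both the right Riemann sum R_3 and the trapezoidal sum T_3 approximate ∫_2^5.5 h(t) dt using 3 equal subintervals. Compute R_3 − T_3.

454.78125

R_3 ≈ 1629.18519.
T_3 ≈ 1174.40394.
R_3 − T_3 = 454.78125.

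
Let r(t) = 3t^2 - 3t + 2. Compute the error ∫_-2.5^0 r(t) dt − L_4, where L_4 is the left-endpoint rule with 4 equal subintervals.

Exact integral: ∫_-2.5^0 r(t) dt = 30.
L_4 = 38.69140625.
Error = 30 − 38.69140625 = -8.69140625.

-8.69140625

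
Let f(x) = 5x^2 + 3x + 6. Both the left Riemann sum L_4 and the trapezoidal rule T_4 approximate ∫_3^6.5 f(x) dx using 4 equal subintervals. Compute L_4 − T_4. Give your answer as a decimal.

-77.328125

L_4 = 408.48828125.
T_4 = 485.81640625.
L_4 − T_4 = -77.328125.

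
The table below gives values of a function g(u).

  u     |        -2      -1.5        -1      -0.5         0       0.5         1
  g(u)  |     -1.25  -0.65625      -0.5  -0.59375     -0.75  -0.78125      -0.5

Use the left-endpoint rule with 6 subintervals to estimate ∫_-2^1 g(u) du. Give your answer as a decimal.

-2.265625

Δu = 0.5.
Sum = 0.5·[(-1.25) + (-0.65625) + (-0.5) + (-0.59375) + (-0.75) + (-0.78125)] = -2.265625.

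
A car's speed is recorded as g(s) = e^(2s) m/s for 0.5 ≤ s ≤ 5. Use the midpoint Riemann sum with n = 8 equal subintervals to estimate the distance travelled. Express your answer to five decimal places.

Δs = (5 − 0.5)/8 = 0.5625.
Midpoints: 0.78125, 1.34375, 1.90625, 2.46875, 3.03125, 3.59375, 4.15625, 4.71875.
g(0.78125) ≈ 4.77073, g(1.34375) ≈ 14.69489, g(1.90625) ≈ 45.26346, g(2.46875) ≈ 139.42126, g(3.03125) ≈ 429.44772, g(3.59375) ≈ 1322.79209, g(4.15625) ≈ 4074.48648, g(4.71875) ≈ 12550.30190.
Sum = Δs · [g(0.78125) + g(1.34375) + g(1.90625) + ...].
Sum ≈ 10451.91292.

10451.91292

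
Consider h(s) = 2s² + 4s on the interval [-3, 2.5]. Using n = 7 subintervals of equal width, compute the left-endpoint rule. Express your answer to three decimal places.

Δs = (2.5 − (-3))/7 = 11/14.
Left endpoints: -3, -31/14, -10/7, -9/14, 1/7, 13/14, 12/7.
h(-3) = 6, h(-31/14) = 93/98, h(-10/7) = -80/49, h(-9/14) = -171/98, h(1/7) = 30/49, h(13/14) = 533/98, h(12/7) = 624/49.
Sum = Δs · [h(-3) + h(-31/14) + h(-10/7) + ...].
Sum ≈ 17.566.

17.566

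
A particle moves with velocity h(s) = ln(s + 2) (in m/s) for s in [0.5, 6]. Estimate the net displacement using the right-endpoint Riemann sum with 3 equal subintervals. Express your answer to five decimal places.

9.83572

Δs = (6 − 0.5)/3 = 11/6.
Right endpoints: 7/3, 25/6, 6.
h(7/3) ≈ 1.46634, h(25/6) ≈ 1.81916, h(6) ≈ 2.07944.
Sum = Δs · [h(7/3) + h(25/6) + h(6)].
Sum ≈ 9.83572.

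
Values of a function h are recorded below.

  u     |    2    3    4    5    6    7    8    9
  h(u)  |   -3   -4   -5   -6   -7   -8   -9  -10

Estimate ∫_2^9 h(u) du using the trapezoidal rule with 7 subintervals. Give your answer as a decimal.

-45.5

Δu = 1.
T_7 = (1/2)·[(-3) + 2·(-4) + 2·(-5) + 2·(-6) + 2·(-7) + 2·(-8) + 2·(-9) + (-10)] = -45.5.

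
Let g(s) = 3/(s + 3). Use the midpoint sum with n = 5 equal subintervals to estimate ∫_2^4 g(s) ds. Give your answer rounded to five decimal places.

Δs = (4 − 2)/5 = 0.4.
Midpoints: 2.2, 2.6, 3, 3.4, 3.8.
g(2.2) = 15/26, g(2.6) = 15/28, g(3) = 0.5, g(3.4) = 0.46875, g(3.8) = 15/34.
Sum = Δs · [g(2.2) + g(2.6) + g(3) + g(3.4) + g(3.8)].
Sum ≈ 1.00903.

1.00903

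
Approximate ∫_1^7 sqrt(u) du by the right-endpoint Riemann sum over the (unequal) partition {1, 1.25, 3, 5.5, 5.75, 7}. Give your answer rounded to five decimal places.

13.08029

Subinterval widths: 0.25, 1.75, 2.5, 0.25, 1.25.
Right endpoints: 1.25, 3, 5.5, 5.75, 7.
f(1.25) ≈ 1.11803, f(3) ≈ 1.73205, f(5.5) ≈ 2.34521, f(5.75) ≈ 2.39792, f(7) ≈ 2.64575.
Sum = Σ Δu_i · f(u_i).
Sum ≈ 13.08029.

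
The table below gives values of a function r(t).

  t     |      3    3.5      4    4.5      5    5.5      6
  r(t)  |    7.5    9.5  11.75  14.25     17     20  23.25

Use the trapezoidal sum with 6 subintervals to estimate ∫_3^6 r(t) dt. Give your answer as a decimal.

Δt = 0.5.
T_6 = (0.5/2)·[7.5 + 2·9.5 + 2·11.75 + 2·14.25 + 2·17 + 2·20 + 23.25] = 43.9375.

43.9375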